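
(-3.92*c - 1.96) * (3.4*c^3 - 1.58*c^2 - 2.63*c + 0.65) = -13.328*c^4 - 0.4704*c^3 + 13.4064*c^2 + 2.6068*c - 1.274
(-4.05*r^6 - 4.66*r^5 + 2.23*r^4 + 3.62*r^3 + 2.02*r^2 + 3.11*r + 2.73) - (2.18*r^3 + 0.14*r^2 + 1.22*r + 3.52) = -4.05*r^6 - 4.66*r^5 + 2.23*r^4 + 1.44*r^3 + 1.88*r^2 + 1.89*r - 0.79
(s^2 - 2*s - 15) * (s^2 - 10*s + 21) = s^4 - 12*s^3 + 26*s^2 + 108*s - 315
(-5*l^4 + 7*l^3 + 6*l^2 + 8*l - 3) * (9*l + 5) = -45*l^5 + 38*l^4 + 89*l^3 + 102*l^2 + 13*l - 15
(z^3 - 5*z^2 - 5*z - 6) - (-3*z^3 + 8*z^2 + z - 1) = 4*z^3 - 13*z^2 - 6*z - 5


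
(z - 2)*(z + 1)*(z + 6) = z^3 + 5*z^2 - 8*z - 12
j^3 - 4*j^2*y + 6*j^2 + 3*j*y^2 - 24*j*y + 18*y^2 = (j + 6)*(j - 3*y)*(j - y)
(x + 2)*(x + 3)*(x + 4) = x^3 + 9*x^2 + 26*x + 24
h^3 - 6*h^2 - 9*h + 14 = (h - 7)*(h - 1)*(h + 2)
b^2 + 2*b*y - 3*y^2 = (b - y)*(b + 3*y)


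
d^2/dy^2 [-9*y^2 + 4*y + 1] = -18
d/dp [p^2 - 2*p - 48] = 2*p - 2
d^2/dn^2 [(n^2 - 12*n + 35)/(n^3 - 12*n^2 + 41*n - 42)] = 2*(n^3 - 15*n^2 + 57*n - 65)/(n^6 - 15*n^5 + 93*n^4 - 305*n^3 + 558*n^2 - 540*n + 216)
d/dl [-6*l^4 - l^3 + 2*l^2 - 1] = l*(-24*l^2 - 3*l + 4)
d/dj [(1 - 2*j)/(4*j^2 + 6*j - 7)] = 8*(j^2 - j + 1)/(16*j^4 + 48*j^3 - 20*j^2 - 84*j + 49)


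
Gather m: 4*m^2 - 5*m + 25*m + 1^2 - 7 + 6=4*m^2 + 20*m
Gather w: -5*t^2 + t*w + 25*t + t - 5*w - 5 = -5*t^2 + 26*t + w*(t - 5) - 5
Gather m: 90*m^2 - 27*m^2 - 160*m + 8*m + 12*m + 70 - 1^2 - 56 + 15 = 63*m^2 - 140*m + 28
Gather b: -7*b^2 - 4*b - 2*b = -7*b^2 - 6*b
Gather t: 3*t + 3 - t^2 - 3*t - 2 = 1 - t^2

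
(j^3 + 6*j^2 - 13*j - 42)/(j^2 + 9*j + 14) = j - 3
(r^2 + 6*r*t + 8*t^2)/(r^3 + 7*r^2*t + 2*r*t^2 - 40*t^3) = (r + 2*t)/(r^2 + 3*r*t - 10*t^2)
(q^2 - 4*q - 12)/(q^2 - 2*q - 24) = (q + 2)/(q + 4)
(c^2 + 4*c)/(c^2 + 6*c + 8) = c/(c + 2)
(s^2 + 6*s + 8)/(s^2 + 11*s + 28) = (s + 2)/(s + 7)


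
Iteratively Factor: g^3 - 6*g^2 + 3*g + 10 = (g - 2)*(g^2 - 4*g - 5) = (g - 2)*(g + 1)*(g - 5)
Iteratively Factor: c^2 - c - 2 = (c + 1)*(c - 2)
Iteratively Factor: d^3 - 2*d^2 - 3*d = (d)*(d^2 - 2*d - 3) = d*(d - 3)*(d + 1)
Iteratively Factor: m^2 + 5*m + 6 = (m + 2)*(m + 3)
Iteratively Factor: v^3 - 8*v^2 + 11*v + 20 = (v - 4)*(v^2 - 4*v - 5) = (v - 5)*(v - 4)*(v + 1)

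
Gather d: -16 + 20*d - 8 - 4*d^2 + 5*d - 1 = -4*d^2 + 25*d - 25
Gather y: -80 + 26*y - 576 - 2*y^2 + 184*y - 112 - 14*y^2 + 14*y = -16*y^2 + 224*y - 768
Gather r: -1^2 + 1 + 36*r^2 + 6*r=36*r^2 + 6*r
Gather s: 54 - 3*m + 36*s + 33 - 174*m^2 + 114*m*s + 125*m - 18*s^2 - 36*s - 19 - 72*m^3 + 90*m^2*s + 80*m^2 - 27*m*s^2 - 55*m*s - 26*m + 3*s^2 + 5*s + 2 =-72*m^3 - 94*m^2 + 96*m + s^2*(-27*m - 15) + s*(90*m^2 + 59*m + 5) + 70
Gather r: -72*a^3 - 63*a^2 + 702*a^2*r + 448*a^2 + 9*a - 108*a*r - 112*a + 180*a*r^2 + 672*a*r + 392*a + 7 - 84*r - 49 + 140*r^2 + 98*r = -72*a^3 + 385*a^2 + 289*a + r^2*(180*a + 140) + r*(702*a^2 + 564*a + 14) - 42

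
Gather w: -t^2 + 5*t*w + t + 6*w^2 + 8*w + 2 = -t^2 + t + 6*w^2 + w*(5*t + 8) + 2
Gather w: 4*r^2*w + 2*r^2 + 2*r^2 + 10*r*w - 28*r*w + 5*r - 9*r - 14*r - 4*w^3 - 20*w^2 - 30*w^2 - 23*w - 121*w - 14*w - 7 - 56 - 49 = 4*r^2 - 18*r - 4*w^3 - 50*w^2 + w*(4*r^2 - 18*r - 158) - 112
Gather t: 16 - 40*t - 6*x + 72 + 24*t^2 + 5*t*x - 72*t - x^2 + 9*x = 24*t^2 + t*(5*x - 112) - x^2 + 3*x + 88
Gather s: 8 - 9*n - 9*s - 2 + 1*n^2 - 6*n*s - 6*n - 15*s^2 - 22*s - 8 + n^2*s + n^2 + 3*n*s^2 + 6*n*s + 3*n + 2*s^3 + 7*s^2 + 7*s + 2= 2*n^2 - 12*n + 2*s^3 + s^2*(3*n - 8) + s*(n^2 - 24)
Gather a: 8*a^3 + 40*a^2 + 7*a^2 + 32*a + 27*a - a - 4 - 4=8*a^3 + 47*a^2 + 58*a - 8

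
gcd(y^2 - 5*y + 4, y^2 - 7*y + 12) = y - 4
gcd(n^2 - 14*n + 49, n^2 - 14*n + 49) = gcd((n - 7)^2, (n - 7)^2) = n^2 - 14*n + 49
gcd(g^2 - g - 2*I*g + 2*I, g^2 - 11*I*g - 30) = 1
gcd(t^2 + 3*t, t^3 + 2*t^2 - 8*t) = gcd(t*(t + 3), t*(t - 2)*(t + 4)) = t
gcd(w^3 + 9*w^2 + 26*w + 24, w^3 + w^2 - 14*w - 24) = w^2 + 5*w + 6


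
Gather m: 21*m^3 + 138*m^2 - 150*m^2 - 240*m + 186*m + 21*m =21*m^3 - 12*m^2 - 33*m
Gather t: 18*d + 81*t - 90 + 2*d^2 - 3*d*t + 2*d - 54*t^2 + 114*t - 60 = 2*d^2 + 20*d - 54*t^2 + t*(195 - 3*d) - 150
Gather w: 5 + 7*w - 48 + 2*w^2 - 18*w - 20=2*w^2 - 11*w - 63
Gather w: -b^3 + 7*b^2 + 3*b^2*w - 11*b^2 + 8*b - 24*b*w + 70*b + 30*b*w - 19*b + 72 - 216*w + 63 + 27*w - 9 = -b^3 - 4*b^2 + 59*b + w*(3*b^2 + 6*b - 189) + 126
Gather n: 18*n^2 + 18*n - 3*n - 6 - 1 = 18*n^2 + 15*n - 7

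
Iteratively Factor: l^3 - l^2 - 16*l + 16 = (l - 1)*(l^2 - 16) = (l - 1)*(l + 4)*(l - 4)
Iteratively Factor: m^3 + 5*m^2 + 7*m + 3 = (m + 3)*(m^2 + 2*m + 1) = (m + 1)*(m + 3)*(m + 1)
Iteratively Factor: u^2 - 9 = (u + 3)*(u - 3)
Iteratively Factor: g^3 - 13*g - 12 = (g - 4)*(g^2 + 4*g + 3) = (g - 4)*(g + 3)*(g + 1)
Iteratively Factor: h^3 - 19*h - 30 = (h + 3)*(h^2 - 3*h - 10) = (h - 5)*(h + 3)*(h + 2)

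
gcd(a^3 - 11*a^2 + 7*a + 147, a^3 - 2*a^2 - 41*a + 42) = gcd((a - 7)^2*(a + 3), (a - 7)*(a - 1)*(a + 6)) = a - 7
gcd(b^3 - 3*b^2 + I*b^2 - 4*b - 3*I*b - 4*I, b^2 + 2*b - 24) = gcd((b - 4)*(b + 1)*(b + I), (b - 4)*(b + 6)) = b - 4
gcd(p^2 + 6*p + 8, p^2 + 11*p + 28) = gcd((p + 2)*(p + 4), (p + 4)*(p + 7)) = p + 4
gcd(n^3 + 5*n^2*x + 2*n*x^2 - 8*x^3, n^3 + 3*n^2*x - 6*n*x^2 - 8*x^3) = n + 4*x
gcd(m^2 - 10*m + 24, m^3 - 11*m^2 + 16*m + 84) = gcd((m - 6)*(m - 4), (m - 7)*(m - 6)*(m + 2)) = m - 6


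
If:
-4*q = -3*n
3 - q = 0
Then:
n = 4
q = 3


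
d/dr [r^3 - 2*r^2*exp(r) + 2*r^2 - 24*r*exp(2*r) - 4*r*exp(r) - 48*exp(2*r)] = -2*r^2*exp(r) + 3*r^2 - 48*r*exp(2*r) - 8*r*exp(r) + 4*r - 120*exp(2*r) - 4*exp(r)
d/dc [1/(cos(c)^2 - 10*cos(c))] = 2*(cos(c) - 5)*sin(c)/((cos(c) - 10)^2*cos(c)^2)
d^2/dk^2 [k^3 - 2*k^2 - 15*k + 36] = 6*k - 4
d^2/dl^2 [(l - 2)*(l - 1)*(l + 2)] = 6*l - 2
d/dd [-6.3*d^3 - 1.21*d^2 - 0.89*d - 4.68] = -18.9*d^2 - 2.42*d - 0.89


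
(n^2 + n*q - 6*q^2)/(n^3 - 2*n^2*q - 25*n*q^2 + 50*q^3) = (-n - 3*q)/(-n^2 + 25*q^2)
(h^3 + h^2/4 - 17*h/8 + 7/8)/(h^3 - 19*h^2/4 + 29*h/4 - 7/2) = (8*h^2 + 10*h - 7)/(2*(4*h^2 - 15*h + 14))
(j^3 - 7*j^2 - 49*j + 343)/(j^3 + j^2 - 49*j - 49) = (j - 7)/(j + 1)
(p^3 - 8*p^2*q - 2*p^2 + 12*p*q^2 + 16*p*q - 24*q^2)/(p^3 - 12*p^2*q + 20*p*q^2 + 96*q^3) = (p^2 - 2*p*q - 2*p + 4*q)/(p^2 - 6*p*q - 16*q^2)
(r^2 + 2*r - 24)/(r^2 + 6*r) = (r - 4)/r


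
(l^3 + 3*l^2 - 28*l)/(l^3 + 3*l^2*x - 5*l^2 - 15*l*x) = (l^2 + 3*l - 28)/(l^2 + 3*l*x - 5*l - 15*x)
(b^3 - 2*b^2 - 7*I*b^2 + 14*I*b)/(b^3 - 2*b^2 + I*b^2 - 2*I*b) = (b - 7*I)/(b + I)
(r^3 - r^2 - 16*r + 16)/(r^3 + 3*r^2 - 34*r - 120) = (r^2 - 5*r + 4)/(r^2 - r - 30)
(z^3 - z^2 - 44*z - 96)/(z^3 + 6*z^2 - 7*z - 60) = (z^2 - 5*z - 24)/(z^2 + 2*z - 15)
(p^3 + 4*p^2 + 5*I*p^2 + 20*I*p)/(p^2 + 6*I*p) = (p^2 + p*(4 + 5*I) + 20*I)/(p + 6*I)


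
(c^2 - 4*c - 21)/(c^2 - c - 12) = (c - 7)/(c - 4)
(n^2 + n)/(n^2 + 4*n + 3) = n/(n + 3)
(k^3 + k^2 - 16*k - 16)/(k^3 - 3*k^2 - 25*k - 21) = (k^2 - 16)/(k^2 - 4*k - 21)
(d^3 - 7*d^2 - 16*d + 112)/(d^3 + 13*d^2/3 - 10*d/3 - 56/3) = 3*(d^2 - 11*d + 28)/(3*d^2 + d - 14)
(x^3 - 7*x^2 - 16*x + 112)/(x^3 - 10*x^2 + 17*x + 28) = (x + 4)/(x + 1)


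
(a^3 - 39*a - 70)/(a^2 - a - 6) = (a^2 - 2*a - 35)/(a - 3)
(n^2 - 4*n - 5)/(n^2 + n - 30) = (n + 1)/(n + 6)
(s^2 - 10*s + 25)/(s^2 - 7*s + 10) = (s - 5)/(s - 2)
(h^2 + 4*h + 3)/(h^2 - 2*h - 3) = (h + 3)/(h - 3)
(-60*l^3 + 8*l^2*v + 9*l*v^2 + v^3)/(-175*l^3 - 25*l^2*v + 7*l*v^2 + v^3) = (-12*l^2 + 4*l*v + v^2)/(-35*l^2 + 2*l*v + v^2)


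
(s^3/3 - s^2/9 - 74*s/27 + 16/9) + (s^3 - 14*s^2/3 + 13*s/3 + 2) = 4*s^3/3 - 43*s^2/9 + 43*s/27 + 34/9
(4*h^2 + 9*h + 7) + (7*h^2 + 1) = 11*h^2 + 9*h + 8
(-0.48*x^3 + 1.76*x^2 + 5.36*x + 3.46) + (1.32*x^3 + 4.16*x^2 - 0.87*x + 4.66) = 0.84*x^3 + 5.92*x^2 + 4.49*x + 8.12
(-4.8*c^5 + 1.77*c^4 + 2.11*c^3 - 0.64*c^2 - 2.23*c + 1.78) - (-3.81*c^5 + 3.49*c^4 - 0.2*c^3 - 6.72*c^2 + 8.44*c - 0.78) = -0.99*c^5 - 1.72*c^4 + 2.31*c^3 + 6.08*c^2 - 10.67*c + 2.56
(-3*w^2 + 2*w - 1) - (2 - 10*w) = -3*w^2 + 12*w - 3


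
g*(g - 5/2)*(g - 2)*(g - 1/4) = g^4 - 19*g^3/4 + 49*g^2/8 - 5*g/4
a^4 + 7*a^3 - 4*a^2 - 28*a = a*(a - 2)*(a + 2)*(a + 7)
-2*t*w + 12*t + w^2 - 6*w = (-2*t + w)*(w - 6)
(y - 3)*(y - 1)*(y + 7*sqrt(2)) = y^3 - 4*y^2 + 7*sqrt(2)*y^2 - 28*sqrt(2)*y + 3*y + 21*sqrt(2)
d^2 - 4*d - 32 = (d - 8)*(d + 4)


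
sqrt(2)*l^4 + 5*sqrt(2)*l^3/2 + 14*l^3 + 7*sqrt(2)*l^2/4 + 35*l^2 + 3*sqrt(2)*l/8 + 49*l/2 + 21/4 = (l + 1/2)*(l + 3/2)*(l + 7*sqrt(2))*(sqrt(2)*l + sqrt(2)/2)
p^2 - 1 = (p - 1)*(p + 1)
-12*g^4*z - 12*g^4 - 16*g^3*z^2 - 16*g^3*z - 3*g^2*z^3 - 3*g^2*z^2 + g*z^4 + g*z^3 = (-6*g + z)*(g + z)*(2*g + z)*(g*z + g)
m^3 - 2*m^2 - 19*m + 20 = (m - 5)*(m - 1)*(m + 4)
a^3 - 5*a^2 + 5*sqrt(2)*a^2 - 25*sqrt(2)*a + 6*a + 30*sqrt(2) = (a - 3)*(a - 2)*(a + 5*sqrt(2))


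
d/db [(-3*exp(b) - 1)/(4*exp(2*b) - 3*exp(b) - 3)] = ((3*exp(b) + 1)*(8*exp(b) - 3) - 12*exp(2*b) + 9*exp(b) + 9)*exp(b)/(-4*exp(2*b) + 3*exp(b) + 3)^2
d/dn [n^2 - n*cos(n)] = n*sin(n) + 2*n - cos(n)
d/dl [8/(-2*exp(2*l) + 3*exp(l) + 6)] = (32*exp(l) - 24)*exp(l)/(-2*exp(2*l) + 3*exp(l) + 6)^2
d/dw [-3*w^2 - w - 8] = -6*w - 1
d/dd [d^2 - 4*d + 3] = 2*d - 4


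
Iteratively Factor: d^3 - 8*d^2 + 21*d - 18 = (d - 3)*(d^2 - 5*d + 6) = (d - 3)*(d - 2)*(d - 3)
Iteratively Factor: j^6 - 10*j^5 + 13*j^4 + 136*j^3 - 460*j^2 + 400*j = (j - 2)*(j^5 - 8*j^4 - 3*j^3 + 130*j^2 - 200*j) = (j - 2)*(j + 4)*(j^4 - 12*j^3 + 45*j^2 - 50*j) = (j - 2)^2*(j + 4)*(j^3 - 10*j^2 + 25*j) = (j - 5)*(j - 2)^2*(j + 4)*(j^2 - 5*j) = j*(j - 5)*(j - 2)^2*(j + 4)*(j - 5)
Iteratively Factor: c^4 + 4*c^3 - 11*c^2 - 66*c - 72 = (c + 2)*(c^3 + 2*c^2 - 15*c - 36) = (c - 4)*(c + 2)*(c^2 + 6*c + 9) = (c - 4)*(c + 2)*(c + 3)*(c + 3)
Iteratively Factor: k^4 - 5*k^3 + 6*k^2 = (k - 2)*(k^3 - 3*k^2) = (k - 3)*(k - 2)*(k^2) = k*(k - 3)*(k - 2)*(k)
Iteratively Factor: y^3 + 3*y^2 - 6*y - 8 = (y + 4)*(y^2 - y - 2) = (y - 2)*(y + 4)*(y + 1)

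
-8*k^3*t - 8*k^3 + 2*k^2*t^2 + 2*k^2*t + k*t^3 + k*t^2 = (-2*k + t)*(4*k + t)*(k*t + k)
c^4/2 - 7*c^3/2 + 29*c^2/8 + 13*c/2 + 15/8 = (c/2 + 1/4)*(c - 5)*(c - 3)*(c + 1/2)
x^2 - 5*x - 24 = (x - 8)*(x + 3)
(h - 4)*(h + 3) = h^2 - h - 12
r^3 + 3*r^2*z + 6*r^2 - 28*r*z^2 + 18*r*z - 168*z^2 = (r + 6)*(r - 4*z)*(r + 7*z)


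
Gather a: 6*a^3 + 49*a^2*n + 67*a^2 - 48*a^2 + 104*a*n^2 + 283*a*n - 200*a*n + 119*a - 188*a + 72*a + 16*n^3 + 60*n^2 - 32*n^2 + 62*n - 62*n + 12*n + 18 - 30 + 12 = 6*a^3 + a^2*(49*n + 19) + a*(104*n^2 + 83*n + 3) + 16*n^3 + 28*n^2 + 12*n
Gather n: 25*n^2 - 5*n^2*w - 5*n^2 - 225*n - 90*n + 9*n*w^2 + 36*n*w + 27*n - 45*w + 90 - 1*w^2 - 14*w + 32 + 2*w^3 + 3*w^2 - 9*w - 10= n^2*(20 - 5*w) + n*(9*w^2 + 36*w - 288) + 2*w^3 + 2*w^2 - 68*w + 112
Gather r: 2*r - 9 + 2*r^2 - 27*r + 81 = 2*r^2 - 25*r + 72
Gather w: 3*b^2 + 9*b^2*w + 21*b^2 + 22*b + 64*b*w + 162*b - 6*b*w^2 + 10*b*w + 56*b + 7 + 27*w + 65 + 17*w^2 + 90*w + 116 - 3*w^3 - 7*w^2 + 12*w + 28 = 24*b^2 + 240*b - 3*w^3 + w^2*(10 - 6*b) + w*(9*b^2 + 74*b + 129) + 216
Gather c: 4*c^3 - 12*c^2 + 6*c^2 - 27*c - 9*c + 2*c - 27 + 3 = 4*c^3 - 6*c^2 - 34*c - 24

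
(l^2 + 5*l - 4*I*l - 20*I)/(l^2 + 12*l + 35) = (l - 4*I)/(l + 7)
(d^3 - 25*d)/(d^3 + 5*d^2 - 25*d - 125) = d/(d + 5)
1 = 1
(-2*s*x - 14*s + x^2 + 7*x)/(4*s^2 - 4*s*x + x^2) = (x + 7)/(-2*s + x)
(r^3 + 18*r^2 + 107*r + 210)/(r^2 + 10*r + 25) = (r^2 + 13*r + 42)/(r + 5)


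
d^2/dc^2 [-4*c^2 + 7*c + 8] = -8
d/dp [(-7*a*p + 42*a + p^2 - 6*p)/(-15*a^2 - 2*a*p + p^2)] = (-2*(a - p)*(7*a*p - 42*a - p^2 + 6*p) + (7*a - 2*p + 6)*(15*a^2 + 2*a*p - p^2))/(15*a^2 + 2*a*p - p^2)^2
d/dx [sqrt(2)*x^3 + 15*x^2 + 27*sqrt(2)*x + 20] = 3*sqrt(2)*x^2 + 30*x + 27*sqrt(2)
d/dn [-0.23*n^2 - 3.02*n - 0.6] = -0.46*n - 3.02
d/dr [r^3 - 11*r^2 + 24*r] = 3*r^2 - 22*r + 24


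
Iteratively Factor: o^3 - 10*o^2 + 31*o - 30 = (o - 2)*(o^2 - 8*o + 15) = (o - 3)*(o - 2)*(o - 5)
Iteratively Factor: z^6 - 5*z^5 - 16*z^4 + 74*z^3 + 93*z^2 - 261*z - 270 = (z + 2)*(z^5 - 7*z^4 - 2*z^3 + 78*z^2 - 63*z - 135) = (z + 2)*(z + 3)*(z^4 - 10*z^3 + 28*z^2 - 6*z - 45) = (z - 5)*(z + 2)*(z + 3)*(z^3 - 5*z^2 + 3*z + 9) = (z - 5)*(z + 1)*(z + 2)*(z + 3)*(z^2 - 6*z + 9) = (z - 5)*(z - 3)*(z + 1)*(z + 2)*(z + 3)*(z - 3)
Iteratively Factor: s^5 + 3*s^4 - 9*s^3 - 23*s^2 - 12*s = (s - 3)*(s^4 + 6*s^3 + 9*s^2 + 4*s) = (s - 3)*(s + 1)*(s^3 + 5*s^2 + 4*s) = (s - 3)*(s + 1)^2*(s^2 + 4*s) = s*(s - 3)*(s + 1)^2*(s + 4)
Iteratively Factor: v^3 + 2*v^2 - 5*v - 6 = (v + 3)*(v^2 - v - 2) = (v - 2)*(v + 3)*(v + 1)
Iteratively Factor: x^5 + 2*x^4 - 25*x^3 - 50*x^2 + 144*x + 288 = (x + 4)*(x^4 - 2*x^3 - 17*x^2 + 18*x + 72) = (x - 4)*(x + 4)*(x^3 + 2*x^2 - 9*x - 18) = (x - 4)*(x + 3)*(x + 4)*(x^2 - x - 6) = (x - 4)*(x + 2)*(x + 3)*(x + 4)*(x - 3)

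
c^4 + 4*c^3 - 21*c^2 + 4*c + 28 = (c - 2)^2*(c + 1)*(c + 7)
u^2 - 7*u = u*(u - 7)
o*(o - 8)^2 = o^3 - 16*o^2 + 64*o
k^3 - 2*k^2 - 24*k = k*(k - 6)*(k + 4)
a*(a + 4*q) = a^2 + 4*a*q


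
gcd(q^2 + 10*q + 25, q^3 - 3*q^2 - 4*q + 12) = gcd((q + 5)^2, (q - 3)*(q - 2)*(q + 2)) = 1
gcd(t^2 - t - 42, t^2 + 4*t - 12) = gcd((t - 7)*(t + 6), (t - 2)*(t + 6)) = t + 6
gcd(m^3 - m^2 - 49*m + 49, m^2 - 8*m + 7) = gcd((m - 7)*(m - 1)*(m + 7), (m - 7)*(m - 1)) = m^2 - 8*m + 7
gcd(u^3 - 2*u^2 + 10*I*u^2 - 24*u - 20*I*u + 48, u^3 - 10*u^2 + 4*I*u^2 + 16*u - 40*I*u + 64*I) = u^2 + u*(-2 + 4*I) - 8*I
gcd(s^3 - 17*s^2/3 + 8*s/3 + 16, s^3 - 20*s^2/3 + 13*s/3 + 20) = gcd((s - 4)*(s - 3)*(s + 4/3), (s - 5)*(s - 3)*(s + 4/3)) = s^2 - 5*s/3 - 4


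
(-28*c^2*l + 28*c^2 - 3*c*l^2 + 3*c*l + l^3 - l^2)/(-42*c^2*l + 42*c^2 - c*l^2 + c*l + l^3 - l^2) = (4*c + l)/(6*c + l)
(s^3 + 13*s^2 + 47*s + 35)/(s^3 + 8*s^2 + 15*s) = (s^2 + 8*s + 7)/(s*(s + 3))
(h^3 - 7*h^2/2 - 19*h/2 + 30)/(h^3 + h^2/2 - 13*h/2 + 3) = (2*h^2 - 13*h + 20)/(2*h^2 - 5*h + 2)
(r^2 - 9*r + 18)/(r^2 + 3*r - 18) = (r - 6)/(r + 6)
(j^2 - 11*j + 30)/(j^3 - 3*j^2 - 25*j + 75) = (j - 6)/(j^2 + 2*j - 15)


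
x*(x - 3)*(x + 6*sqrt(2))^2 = x^4 - 3*x^3 + 12*sqrt(2)*x^3 - 36*sqrt(2)*x^2 + 72*x^2 - 216*x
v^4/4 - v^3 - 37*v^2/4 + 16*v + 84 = (v/4 + 1)*(v - 7)*(v - 4)*(v + 3)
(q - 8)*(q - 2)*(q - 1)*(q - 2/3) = q^4 - 35*q^3/3 + 100*q^2/3 - 100*q/3 + 32/3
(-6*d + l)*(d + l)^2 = -6*d^3 - 11*d^2*l - 4*d*l^2 + l^3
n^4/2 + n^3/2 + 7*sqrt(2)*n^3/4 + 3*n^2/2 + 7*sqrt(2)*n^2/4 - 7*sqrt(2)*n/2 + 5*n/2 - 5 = (n/2 + 1)*(n - 1)*(n + sqrt(2))*(n + 5*sqrt(2)/2)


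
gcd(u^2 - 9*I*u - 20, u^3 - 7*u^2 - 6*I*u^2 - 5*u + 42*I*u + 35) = u - 5*I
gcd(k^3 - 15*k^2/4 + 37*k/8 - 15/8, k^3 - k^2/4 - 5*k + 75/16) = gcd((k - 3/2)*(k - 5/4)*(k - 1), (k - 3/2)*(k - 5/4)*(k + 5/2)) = k^2 - 11*k/4 + 15/8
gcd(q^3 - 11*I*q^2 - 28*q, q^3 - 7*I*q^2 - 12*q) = q^2 - 4*I*q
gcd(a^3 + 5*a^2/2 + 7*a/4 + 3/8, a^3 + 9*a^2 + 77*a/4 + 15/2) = a + 1/2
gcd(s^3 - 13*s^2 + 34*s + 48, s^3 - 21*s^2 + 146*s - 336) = s^2 - 14*s + 48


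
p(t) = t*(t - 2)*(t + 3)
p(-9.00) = -594.00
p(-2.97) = 0.44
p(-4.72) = -54.56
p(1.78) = -1.87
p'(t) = t*(t - 2) + t*(t + 3) + (t - 2)*(t + 3) = 3*t^2 + 2*t - 6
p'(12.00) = 450.00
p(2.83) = 13.69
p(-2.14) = 7.62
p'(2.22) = 13.23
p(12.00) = 1800.00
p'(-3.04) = 15.64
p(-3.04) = -0.61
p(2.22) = 2.55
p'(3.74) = 43.44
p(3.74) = 43.86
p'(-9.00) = 219.00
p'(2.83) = 23.69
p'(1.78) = 7.07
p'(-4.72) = 51.40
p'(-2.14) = 3.46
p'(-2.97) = 14.52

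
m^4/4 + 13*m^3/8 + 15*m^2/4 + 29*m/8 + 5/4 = (m/2 + 1/2)*(m/2 + 1)*(m + 1)*(m + 5/2)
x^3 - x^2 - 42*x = x*(x - 7)*(x + 6)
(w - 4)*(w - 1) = w^2 - 5*w + 4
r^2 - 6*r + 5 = (r - 5)*(r - 1)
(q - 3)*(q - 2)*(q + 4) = q^3 - q^2 - 14*q + 24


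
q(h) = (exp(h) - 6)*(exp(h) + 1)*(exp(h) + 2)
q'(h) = (exp(h) - 6)*(exp(h) + 1)*exp(h) + (exp(h) - 6)*(exp(h) + 2)*exp(h) + (exp(h) + 1)*(exp(h) + 2)*exp(h)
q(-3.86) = -12.34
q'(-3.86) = -0.34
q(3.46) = 28650.93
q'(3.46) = 90043.89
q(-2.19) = -13.83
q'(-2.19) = -1.86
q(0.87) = -53.68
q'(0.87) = -31.58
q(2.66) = 2068.04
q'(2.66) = 7310.75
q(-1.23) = -16.91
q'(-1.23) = -5.11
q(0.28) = -36.11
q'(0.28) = -24.73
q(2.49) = 1113.20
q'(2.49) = 4197.99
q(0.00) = -30.00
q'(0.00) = -19.00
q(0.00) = -30.00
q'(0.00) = -19.00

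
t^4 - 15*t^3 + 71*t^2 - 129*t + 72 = (t - 8)*(t - 3)^2*(t - 1)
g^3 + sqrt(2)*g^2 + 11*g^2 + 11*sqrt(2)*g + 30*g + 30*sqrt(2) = (g + 5)*(g + 6)*(g + sqrt(2))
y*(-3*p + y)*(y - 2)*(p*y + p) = -3*p^2*y^3 + 3*p^2*y^2 + 6*p^2*y + p*y^4 - p*y^3 - 2*p*y^2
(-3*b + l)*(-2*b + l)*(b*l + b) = 6*b^3*l + 6*b^3 - 5*b^2*l^2 - 5*b^2*l + b*l^3 + b*l^2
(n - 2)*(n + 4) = n^2 + 2*n - 8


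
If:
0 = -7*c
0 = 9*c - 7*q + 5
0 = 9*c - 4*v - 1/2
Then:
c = 0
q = 5/7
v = -1/8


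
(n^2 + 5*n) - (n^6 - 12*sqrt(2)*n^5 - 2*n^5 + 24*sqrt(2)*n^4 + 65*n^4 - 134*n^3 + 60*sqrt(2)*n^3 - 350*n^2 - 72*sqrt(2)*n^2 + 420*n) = -n^6 + 2*n^5 + 12*sqrt(2)*n^5 - 65*n^4 - 24*sqrt(2)*n^4 - 60*sqrt(2)*n^3 + 134*n^3 + 72*sqrt(2)*n^2 + 351*n^2 - 415*n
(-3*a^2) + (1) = 1 - 3*a^2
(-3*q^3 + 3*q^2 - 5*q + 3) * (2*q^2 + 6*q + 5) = -6*q^5 - 12*q^4 - 7*q^3 - 9*q^2 - 7*q + 15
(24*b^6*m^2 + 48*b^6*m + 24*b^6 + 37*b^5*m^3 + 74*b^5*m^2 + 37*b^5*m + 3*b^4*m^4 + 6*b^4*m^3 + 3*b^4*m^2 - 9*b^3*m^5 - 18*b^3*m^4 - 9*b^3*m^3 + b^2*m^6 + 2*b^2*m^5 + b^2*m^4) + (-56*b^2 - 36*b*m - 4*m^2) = 24*b^6*m^2 + 48*b^6*m + 24*b^6 + 37*b^5*m^3 + 74*b^5*m^2 + 37*b^5*m + 3*b^4*m^4 + 6*b^4*m^3 + 3*b^4*m^2 - 9*b^3*m^5 - 18*b^3*m^4 - 9*b^3*m^3 + b^2*m^6 + 2*b^2*m^5 + b^2*m^4 - 56*b^2 - 36*b*m - 4*m^2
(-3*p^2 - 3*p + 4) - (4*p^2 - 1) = -7*p^2 - 3*p + 5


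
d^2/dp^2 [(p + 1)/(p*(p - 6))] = 2*(p^3 + 3*p^2 - 18*p + 36)/(p^3*(p^3 - 18*p^2 + 108*p - 216))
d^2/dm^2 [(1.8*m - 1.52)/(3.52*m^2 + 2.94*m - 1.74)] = ((0.116800000000001 - 38.016*m)*(3.52*m^2 + 2.94*m - 1.74) + (1.8*m - 1.52)*(7.04*m + 2.94)*(14.08*m + 5.88))/(3.52*m^2 + 2.94*m - 1.74)^3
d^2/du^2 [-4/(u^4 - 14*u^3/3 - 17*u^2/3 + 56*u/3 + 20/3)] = 24*((18*u^2 - 42*u - 17)*(3*u^4 - 14*u^3 - 17*u^2 + 56*u + 20) - 4*(6*u^3 - 21*u^2 - 17*u + 28)^2)/(3*u^4 - 14*u^3 - 17*u^2 + 56*u + 20)^3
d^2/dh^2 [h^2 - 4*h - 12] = 2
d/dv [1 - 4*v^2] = -8*v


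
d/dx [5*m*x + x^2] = 5*m + 2*x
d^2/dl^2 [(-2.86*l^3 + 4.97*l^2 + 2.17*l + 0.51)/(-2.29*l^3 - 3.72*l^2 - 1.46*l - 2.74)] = (5.6843418860808e-14*l^7 - 100.85389*l^6 - 125.650926*l^5 - 258.652752*l^4 + 329.401024*l^3 + 483.410436*l^2 + 264.121476*l - 49.041384)/(12.008989*l^9 + 58.524156*l^8 + 118.038966*l^7 + 169.210038*l^6 + 215.305356*l^5 + 192.5058*l^4 + 143.978276*l^3 + 101.306568*l^2 + 32.883288*l + 20.570824)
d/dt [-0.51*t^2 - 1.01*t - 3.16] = -1.02*t - 1.01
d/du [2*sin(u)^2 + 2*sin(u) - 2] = 2*sin(2*u) + 2*cos(u)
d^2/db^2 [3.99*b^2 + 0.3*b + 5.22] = 7.98000000000000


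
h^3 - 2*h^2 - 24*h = h*(h - 6)*(h + 4)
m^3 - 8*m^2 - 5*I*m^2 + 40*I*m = m*(m - 8)*(m - 5*I)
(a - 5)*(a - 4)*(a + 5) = a^3 - 4*a^2 - 25*a + 100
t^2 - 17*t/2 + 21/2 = (t - 7)*(t - 3/2)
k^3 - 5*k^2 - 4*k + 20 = (k - 5)*(k - 2)*(k + 2)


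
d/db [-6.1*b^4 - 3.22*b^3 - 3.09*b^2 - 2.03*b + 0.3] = -24.4*b^3 - 9.66*b^2 - 6.18*b - 2.03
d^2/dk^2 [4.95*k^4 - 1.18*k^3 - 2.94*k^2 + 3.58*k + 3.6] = 59.4*k^2 - 7.08*k - 5.88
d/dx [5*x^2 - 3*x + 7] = 10*x - 3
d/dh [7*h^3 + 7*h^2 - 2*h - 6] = 21*h^2 + 14*h - 2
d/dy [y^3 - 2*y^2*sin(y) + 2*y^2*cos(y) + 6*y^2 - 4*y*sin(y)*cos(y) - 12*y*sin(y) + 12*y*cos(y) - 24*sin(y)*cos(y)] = -2*sqrt(2)*y^2*sin(y + pi/4) + 3*y^2 - 16*y*sin(y) - 8*y*cos(y) - 4*y*cos(2*y) + 12*y - 2*sin(2*y) - 24*cos(2*y) + 12*sqrt(2)*cos(y + pi/4)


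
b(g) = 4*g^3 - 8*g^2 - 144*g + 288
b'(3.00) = -84.00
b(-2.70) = 539.75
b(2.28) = -34.50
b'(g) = 12*g^2 - 16*g - 144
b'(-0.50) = -133.00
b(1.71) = 38.37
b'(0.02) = -144.32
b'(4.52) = 28.84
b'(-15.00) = 2796.00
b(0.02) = 285.12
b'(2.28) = -118.10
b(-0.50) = 357.50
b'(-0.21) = -140.11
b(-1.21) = 443.44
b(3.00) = -108.00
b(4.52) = -156.94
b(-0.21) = 317.85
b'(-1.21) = -107.07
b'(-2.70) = -13.32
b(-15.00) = -12852.00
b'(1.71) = -136.27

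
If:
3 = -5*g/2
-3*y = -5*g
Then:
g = -6/5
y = -2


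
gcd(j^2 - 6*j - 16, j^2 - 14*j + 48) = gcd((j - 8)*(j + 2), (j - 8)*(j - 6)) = j - 8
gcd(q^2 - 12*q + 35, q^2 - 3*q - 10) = q - 5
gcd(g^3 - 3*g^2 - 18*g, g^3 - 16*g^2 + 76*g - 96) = g - 6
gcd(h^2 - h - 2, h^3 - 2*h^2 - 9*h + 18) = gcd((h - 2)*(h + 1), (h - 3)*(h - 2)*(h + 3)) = h - 2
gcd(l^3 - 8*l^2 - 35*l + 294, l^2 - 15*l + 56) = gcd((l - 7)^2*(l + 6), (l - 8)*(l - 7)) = l - 7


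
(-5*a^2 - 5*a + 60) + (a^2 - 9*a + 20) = -4*a^2 - 14*a + 80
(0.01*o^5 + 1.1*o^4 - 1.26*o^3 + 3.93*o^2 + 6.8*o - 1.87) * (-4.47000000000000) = -0.0447*o^5 - 4.917*o^4 + 5.6322*o^3 - 17.5671*o^2 - 30.396*o + 8.3589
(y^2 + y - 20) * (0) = 0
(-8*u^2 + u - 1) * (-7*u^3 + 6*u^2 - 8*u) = 56*u^5 - 55*u^4 + 77*u^3 - 14*u^2 + 8*u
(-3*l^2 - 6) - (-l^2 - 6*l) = -2*l^2 + 6*l - 6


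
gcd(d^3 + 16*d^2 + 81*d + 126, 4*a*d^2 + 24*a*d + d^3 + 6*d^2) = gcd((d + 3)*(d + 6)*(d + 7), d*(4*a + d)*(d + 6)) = d + 6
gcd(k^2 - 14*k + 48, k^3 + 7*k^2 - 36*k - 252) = k - 6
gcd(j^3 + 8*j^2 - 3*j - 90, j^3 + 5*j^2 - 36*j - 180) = j^2 + 11*j + 30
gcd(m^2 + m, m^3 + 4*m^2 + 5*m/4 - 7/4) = m + 1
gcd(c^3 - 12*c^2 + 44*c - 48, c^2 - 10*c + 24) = c^2 - 10*c + 24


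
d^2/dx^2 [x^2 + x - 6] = 2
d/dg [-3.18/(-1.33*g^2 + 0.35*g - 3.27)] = (1.113 - 8.4588*g)/(1.33*g^2 - 0.35*g + 3.27)^2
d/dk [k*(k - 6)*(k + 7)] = 3*k^2 + 2*k - 42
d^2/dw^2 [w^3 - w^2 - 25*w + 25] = 6*w - 2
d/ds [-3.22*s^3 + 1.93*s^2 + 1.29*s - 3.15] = -9.66*s^2 + 3.86*s + 1.29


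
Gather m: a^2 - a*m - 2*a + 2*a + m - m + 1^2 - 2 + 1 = a^2 - a*m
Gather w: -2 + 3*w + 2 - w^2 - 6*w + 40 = -w^2 - 3*w + 40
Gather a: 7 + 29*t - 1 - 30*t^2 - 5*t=-30*t^2 + 24*t + 6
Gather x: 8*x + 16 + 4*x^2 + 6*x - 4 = 4*x^2 + 14*x + 12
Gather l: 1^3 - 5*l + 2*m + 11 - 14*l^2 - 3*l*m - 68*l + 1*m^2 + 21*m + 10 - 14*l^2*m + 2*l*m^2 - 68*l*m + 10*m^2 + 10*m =l^2*(-14*m - 14) + l*(2*m^2 - 71*m - 73) + 11*m^2 + 33*m + 22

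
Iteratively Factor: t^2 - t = (t)*(t - 1)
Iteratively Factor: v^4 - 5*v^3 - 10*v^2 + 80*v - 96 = (v - 2)*(v^3 - 3*v^2 - 16*v + 48) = (v - 2)*(v + 4)*(v^2 - 7*v + 12) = (v - 3)*(v - 2)*(v + 4)*(v - 4)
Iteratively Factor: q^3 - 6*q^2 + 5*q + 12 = (q - 4)*(q^2 - 2*q - 3) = (q - 4)*(q - 3)*(q + 1)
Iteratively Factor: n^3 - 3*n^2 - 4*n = (n - 4)*(n^2 + n) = n*(n - 4)*(n + 1)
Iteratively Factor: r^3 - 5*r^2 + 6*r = (r)*(r^2 - 5*r + 6) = r*(r - 3)*(r - 2)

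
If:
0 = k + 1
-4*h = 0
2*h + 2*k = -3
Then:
No Solution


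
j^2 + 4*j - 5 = (j - 1)*(j + 5)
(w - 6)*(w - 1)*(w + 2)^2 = w^4 - 3*w^3 - 18*w^2 - 4*w + 24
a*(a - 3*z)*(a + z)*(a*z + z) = a^4*z - 2*a^3*z^2 + a^3*z - 3*a^2*z^3 - 2*a^2*z^2 - 3*a*z^3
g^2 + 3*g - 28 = (g - 4)*(g + 7)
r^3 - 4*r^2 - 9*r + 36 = (r - 4)*(r - 3)*(r + 3)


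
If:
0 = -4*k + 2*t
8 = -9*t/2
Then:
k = -8/9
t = -16/9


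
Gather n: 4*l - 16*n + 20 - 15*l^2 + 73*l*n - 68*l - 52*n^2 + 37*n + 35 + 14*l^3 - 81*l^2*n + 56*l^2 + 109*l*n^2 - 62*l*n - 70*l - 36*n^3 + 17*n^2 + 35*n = 14*l^3 + 41*l^2 - 134*l - 36*n^3 + n^2*(109*l - 35) + n*(-81*l^2 + 11*l + 56) + 55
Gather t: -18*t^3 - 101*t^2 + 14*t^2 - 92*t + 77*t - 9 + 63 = -18*t^3 - 87*t^2 - 15*t + 54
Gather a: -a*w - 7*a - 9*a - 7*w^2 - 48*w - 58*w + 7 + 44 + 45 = a*(-w - 16) - 7*w^2 - 106*w + 96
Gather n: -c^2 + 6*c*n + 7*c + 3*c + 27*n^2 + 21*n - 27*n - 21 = -c^2 + 10*c + 27*n^2 + n*(6*c - 6) - 21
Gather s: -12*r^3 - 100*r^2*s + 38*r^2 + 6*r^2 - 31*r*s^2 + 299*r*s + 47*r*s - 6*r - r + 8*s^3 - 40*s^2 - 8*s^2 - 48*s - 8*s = -12*r^3 + 44*r^2 - 7*r + 8*s^3 + s^2*(-31*r - 48) + s*(-100*r^2 + 346*r - 56)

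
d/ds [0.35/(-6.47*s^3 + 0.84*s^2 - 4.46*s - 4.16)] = (6.7935*s^2 - 0.588*s + 1.561)/(6.47*s^3 - 0.84*s^2 + 4.46*s + 4.16)^2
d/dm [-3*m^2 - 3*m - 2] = -6*m - 3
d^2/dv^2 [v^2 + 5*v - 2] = 2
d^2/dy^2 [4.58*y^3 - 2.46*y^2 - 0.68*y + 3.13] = 27.48*y - 4.92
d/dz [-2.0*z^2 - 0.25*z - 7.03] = -4.0*z - 0.25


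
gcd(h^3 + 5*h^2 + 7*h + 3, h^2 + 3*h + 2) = h + 1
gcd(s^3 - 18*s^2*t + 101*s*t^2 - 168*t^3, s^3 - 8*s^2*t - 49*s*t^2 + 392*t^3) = s^2 - 15*s*t + 56*t^2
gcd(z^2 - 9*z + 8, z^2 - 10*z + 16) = z - 8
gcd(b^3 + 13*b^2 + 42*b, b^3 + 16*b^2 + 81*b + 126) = b^2 + 13*b + 42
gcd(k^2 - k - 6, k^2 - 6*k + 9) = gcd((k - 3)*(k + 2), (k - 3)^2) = k - 3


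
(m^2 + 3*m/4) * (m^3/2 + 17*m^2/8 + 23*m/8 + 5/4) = m^5/2 + 5*m^4/2 + 143*m^3/32 + 109*m^2/32 + 15*m/16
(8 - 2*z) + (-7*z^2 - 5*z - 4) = -7*z^2 - 7*z + 4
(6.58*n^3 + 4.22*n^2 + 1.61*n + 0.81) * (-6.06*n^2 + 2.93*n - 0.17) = -39.8748*n^5 - 6.29379999999999*n^4 + 1.4894*n^3 - 0.908699999999999*n^2 + 2.0996*n - 0.1377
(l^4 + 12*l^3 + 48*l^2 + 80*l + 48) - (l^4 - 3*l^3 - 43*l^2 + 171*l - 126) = 15*l^3 + 91*l^2 - 91*l + 174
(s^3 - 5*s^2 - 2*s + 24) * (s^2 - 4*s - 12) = s^5 - 9*s^4 + 6*s^3 + 92*s^2 - 72*s - 288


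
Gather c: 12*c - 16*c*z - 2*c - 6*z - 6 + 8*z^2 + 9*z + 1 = c*(10 - 16*z) + 8*z^2 + 3*z - 5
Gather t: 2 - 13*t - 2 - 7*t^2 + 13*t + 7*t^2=0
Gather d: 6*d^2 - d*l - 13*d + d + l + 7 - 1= 6*d^2 + d*(-l - 12) + l + 6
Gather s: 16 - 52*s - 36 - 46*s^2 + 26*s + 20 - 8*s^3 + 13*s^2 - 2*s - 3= -8*s^3 - 33*s^2 - 28*s - 3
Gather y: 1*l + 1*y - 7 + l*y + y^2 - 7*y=l + y^2 + y*(l - 6) - 7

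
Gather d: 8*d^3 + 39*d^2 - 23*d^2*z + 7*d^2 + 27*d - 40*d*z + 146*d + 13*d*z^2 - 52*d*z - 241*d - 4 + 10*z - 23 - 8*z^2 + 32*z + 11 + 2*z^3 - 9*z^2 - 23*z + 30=8*d^3 + d^2*(46 - 23*z) + d*(13*z^2 - 92*z - 68) + 2*z^3 - 17*z^2 + 19*z + 14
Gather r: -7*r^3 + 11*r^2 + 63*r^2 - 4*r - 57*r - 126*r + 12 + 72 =-7*r^3 + 74*r^2 - 187*r + 84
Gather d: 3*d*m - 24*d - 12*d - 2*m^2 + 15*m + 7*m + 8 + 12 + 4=d*(3*m - 36) - 2*m^2 + 22*m + 24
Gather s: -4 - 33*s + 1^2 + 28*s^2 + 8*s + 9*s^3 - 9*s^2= 9*s^3 + 19*s^2 - 25*s - 3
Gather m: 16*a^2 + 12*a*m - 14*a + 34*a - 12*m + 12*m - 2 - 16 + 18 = 16*a^2 + 12*a*m + 20*a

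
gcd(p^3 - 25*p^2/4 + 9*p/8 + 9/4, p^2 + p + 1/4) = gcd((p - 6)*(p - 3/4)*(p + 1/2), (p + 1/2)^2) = p + 1/2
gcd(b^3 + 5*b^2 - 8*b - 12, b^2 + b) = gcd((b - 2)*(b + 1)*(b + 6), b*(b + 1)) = b + 1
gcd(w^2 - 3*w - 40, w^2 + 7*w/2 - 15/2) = w + 5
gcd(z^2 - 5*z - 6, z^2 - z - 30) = z - 6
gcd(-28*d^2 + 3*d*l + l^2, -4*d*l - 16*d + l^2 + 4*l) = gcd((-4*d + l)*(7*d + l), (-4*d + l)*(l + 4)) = 4*d - l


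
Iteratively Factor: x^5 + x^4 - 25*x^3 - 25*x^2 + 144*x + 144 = (x + 3)*(x^4 - 2*x^3 - 19*x^2 + 32*x + 48) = (x + 3)*(x + 4)*(x^3 - 6*x^2 + 5*x + 12) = (x - 4)*(x + 3)*(x + 4)*(x^2 - 2*x - 3) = (x - 4)*(x - 3)*(x + 3)*(x + 4)*(x + 1)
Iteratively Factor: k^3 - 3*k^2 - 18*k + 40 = (k - 2)*(k^2 - k - 20) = (k - 5)*(k - 2)*(k + 4)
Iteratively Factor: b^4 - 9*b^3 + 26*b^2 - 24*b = (b)*(b^3 - 9*b^2 + 26*b - 24) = b*(b - 4)*(b^2 - 5*b + 6) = b*(b - 4)*(b - 2)*(b - 3)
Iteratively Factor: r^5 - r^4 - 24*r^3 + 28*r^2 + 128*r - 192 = (r + 4)*(r^4 - 5*r^3 - 4*r^2 + 44*r - 48) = (r - 4)*(r + 4)*(r^3 - r^2 - 8*r + 12) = (r - 4)*(r + 3)*(r + 4)*(r^2 - 4*r + 4) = (r - 4)*(r - 2)*(r + 3)*(r + 4)*(r - 2)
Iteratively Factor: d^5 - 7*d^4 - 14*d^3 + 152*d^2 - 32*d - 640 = (d - 4)*(d^4 - 3*d^3 - 26*d^2 + 48*d + 160) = (d - 5)*(d - 4)*(d^3 + 2*d^2 - 16*d - 32) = (d - 5)*(d - 4)*(d + 4)*(d^2 - 2*d - 8) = (d - 5)*(d - 4)^2*(d + 4)*(d + 2)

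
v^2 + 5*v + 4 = (v + 1)*(v + 4)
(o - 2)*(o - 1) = o^2 - 3*o + 2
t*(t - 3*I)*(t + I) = t^3 - 2*I*t^2 + 3*t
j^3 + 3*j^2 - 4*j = j*(j - 1)*(j + 4)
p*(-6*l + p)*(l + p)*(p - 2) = -6*l^2*p^2 + 12*l^2*p - 5*l*p^3 + 10*l*p^2 + p^4 - 2*p^3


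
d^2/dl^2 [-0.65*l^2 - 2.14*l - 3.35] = -1.30000000000000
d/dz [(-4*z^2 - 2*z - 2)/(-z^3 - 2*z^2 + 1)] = 2*(-z*(3*z + 4)*(2*z^2 + z + 1) + (4*z + 1)*(z^3 + 2*z^2 - 1))/(z^3 + 2*z^2 - 1)^2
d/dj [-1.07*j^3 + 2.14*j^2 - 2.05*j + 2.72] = -3.21*j^2 + 4.28*j - 2.05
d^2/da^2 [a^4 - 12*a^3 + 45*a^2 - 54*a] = 12*a^2 - 72*a + 90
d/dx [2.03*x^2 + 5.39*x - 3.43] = 4.06*x + 5.39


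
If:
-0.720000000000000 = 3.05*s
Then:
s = -0.24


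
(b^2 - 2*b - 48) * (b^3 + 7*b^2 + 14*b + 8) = b^5 + 5*b^4 - 48*b^3 - 356*b^2 - 688*b - 384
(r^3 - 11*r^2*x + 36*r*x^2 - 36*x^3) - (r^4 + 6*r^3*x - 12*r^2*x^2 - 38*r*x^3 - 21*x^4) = -r^4 - 6*r^3*x + r^3 + 12*r^2*x^2 - 11*r^2*x + 38*r*x^3 + 36*r*x^2 + 21*x^4 - 36*x^3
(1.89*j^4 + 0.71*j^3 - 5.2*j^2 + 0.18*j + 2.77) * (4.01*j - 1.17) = 7.5789*j^5 + 0.6358*j^4 - 21.6827*j^3 + 6.8058*j^2 + 10.8971*j - 3.2409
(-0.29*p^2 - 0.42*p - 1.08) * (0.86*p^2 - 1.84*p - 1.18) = -0.2494*p^4 + 0.1724*p^3 + 0.1862*p^2 + 2.4828*p + 1.2744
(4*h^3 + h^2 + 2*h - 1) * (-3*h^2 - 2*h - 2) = -12*h^5 - 11*h^4 - 16*h^3 - 3*h^2 - 2*h + 2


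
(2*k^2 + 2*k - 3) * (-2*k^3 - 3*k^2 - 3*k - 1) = -4*k^5 - 10*k^4 - 6*k^3 + k^2 + 7*k + 3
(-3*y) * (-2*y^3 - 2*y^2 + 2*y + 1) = 6*y^4 + 6*y^3 - 6*y^2 - 3*y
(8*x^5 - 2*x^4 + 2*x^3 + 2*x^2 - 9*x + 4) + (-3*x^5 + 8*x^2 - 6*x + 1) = 5*x^5 - 2*x^4 + 2*x^3 + 10*x^2 - 15*x + 5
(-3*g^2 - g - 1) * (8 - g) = 3*g^3 - 23*g^2 - 7*g - 8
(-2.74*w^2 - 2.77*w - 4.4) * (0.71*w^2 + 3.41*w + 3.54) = -1.9454*w^4 - 11.3101*w^3 - 22.2693*w^2 - 24.8098*w - 15.576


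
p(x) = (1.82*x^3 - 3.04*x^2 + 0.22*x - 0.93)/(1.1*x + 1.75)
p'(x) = (5.46*x^2 - 6.08*x + 0.22)/(1.1*x + 1.75) - 1.1*(1.82*x^3 - 3.04*x^2 + 0.22*x - 0.93)/(1.1*x + 1.75)^2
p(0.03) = -0.52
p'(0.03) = 0.34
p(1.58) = -0.28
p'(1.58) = 1.31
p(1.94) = 0.35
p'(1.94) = 2.21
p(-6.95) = 128.97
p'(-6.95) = -27.88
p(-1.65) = 273.00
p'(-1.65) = 4233.60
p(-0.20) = -0.73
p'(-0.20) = 1.60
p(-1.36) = -45.00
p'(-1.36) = 268.06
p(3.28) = 5.84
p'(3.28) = 6.08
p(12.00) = 181.20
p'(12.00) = 34.39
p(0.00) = -0.53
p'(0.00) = 0.46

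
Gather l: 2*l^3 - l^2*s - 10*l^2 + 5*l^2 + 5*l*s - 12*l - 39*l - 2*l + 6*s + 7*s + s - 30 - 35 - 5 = 2*l^3 + l^2*(-s - 5) + l*(5*s - 53) + 14*s - 70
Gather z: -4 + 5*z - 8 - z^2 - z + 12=-z^2 + 4*z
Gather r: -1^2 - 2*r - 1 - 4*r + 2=-6*r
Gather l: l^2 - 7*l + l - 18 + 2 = l^2 - 6*l - 16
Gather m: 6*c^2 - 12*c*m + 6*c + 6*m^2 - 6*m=6*c^2 + 6*c + 6*m^2 + m*(-12*c - 6)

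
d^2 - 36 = (d - 6)*(d + 6)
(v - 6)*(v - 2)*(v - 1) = v^3 - 9*v^2 + 20*v - 12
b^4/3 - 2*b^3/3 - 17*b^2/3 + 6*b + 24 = (b/3 + 1)*(b - 4)*(b - 3)*(b + 2)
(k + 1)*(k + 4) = k^2 + 5*k + 4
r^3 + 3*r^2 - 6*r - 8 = (r - 2)*(r + 1)*(r + 4)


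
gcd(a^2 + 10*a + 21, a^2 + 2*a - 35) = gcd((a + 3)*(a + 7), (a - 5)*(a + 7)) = a + 7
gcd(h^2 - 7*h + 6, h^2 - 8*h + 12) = h - 6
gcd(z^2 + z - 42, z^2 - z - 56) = z + 7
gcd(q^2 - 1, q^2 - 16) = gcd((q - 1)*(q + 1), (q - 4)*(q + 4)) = 1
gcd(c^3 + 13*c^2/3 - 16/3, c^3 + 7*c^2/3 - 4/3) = 1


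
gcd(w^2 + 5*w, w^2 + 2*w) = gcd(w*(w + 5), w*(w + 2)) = w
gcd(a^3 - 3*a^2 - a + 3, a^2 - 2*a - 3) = a^2 - 2*a - 3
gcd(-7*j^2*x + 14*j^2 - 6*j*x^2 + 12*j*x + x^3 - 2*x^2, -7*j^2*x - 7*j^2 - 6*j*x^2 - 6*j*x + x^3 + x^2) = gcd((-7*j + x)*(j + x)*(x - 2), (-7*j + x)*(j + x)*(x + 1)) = -7*j^2 - 6*j*x + x^2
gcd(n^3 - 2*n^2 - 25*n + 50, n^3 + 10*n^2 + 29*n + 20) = n + 5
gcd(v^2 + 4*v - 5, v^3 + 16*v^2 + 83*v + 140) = v + 5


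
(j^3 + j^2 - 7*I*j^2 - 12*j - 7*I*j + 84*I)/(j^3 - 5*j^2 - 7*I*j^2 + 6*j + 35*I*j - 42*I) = (j + 4)/(j - 2)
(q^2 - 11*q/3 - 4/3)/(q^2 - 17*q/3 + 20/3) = (3*q + 1)/(3*q - 5)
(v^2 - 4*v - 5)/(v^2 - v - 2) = (v - 5)/(v - 2)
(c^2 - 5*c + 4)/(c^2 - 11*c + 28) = (c - 1)/(c - 7)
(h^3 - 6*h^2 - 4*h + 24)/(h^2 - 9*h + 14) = (h^2 - 4*h - 12)/(h - 7)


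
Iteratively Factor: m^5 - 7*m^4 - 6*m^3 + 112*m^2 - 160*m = (m - 2)*(m^4 - 5*m^3 - 16*m^2 + 80*m) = m*(m - 2)*(m^3 - 5*m^2 - 16*m + 80) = m*(m - 4)*(m - 2)*(m^2 - m - 20) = m*(m - 5)*(m - 4)*(m - 2)*(m + 4)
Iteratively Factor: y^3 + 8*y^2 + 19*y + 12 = (y + 3)*(y^2 + 5*y + 4) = (y + 1)*(y + 3)*(y + 4)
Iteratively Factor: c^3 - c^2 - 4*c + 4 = (c - 1)*(c^2 - 4) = (c - 1)*(c + 2)*(c - 2)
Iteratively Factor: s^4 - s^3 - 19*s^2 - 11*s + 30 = (s - 5)*(s^3 + 4*s^2 + s - 6) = (s - 5)*(s + 3)*(s^2 + s - 2) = (s - 5)*(s + 2)*(s + 3)*(s - 1)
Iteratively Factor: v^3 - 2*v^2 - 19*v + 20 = (v - 1)*(v^2 - v - 20) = (v - 5)*(v - 1)*(v + 4)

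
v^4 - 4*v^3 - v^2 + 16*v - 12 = (v - 3)*(v - 2)*(v - 1)*(v + 2)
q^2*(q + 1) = q^3 + q^2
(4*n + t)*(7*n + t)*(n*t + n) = 28*n^3*t + 28*n^3 + 11*n^2*t^2 + 11*n^2*t + n*t^3 + n*t^2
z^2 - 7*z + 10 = (z - 5)*(z - 2)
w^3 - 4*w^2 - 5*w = w*(w - 5)*(w + 1)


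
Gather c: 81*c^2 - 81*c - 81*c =81*c^2 - 162*c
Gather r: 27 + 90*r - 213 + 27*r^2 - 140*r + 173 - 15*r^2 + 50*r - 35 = 12*r^2 - 48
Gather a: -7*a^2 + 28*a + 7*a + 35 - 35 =-7*a^2 + 35*a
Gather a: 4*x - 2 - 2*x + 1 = 2*x - 1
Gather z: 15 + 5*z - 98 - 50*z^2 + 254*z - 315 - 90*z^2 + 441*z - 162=-140*z^2 + 700*z - 560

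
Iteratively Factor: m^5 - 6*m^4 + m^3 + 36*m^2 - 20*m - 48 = (m - 4)*(m^4 - 2*m^3 - 7*m^2 + 8*m + 12) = (m - 4)*(m - 2)*(m^3 - 7*m - 6) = (m - 4)*(m - 3)*(m - 2)*(m^2 + 3*m + 2) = (m - 4)*(m - 3)*(m - 2)*(m + 2)*(m + 1)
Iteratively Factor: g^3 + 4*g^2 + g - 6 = (g + 3)*(g^2 + g - 2) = (g - 1)*(g + 3)*(g + 2)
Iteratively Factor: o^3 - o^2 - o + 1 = (o - 1)*(o^2 - 1) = (o - 1)^2*(o + 1)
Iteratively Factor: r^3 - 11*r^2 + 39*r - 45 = (r - 3)*(r^2 - 8*r + 15) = (r - 3)^2*(r - 5)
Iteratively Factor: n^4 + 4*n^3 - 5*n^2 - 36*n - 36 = (n + 3)*(n^3 + n^2 - 8*n - 12) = (n + 2)*(n + 3)*(n^2 - n - 6) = (n - 3)*(n + 2)*(n + 3)*(n + 2)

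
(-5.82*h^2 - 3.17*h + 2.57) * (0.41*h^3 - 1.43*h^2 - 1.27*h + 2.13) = -2.3862*h^5 + 7.0229*h^4 + 12.9782*h^3 - 12.0458*h^2 - 10.016*h + 5.4741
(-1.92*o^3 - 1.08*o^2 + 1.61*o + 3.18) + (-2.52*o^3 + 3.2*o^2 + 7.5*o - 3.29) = -4.44*o^3 + 2.12*o^2 + 9.11*o - 0.11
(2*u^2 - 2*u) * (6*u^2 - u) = 12*u^4 - 14*u^3 + 2*u^2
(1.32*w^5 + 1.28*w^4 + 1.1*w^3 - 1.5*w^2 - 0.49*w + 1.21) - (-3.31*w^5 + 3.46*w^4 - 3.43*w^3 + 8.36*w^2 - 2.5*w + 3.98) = 4.63*w^5 - 2.18*w^4 + 4.53*w^3 - 9.86*w^2 + 2.01*w - 2.77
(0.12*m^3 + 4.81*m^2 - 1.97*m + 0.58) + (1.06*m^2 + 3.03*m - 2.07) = 0.12*m^3 + 5.87*m^2 + 1.06*m - 1.49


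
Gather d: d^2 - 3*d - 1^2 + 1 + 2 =d^2 - 3*d + 2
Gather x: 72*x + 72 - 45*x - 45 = 27*x + 27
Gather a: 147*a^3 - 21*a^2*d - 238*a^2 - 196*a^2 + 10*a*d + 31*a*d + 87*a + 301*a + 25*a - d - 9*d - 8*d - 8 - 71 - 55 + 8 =147*a^3 + a^2*(-21*d - 434) + a*(41*d + 413) - 18*d - 126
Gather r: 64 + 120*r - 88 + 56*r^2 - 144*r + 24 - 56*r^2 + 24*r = 0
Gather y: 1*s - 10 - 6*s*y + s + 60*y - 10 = 2*s + y*(60 - 6*s) - 20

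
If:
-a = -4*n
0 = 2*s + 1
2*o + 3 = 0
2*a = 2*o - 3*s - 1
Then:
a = -5/4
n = -5/16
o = -3/2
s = -1/2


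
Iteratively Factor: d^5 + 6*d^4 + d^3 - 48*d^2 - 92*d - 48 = (d + 2)*(d^4 + 4*d^3 - 7*d^2 - 34*d - 24) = (d - 3)*(d + 2)*(d^3 + 7*d^2 + 14*d + 8) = (d - 3)*(d + 2)*(d + 4)*(d^2 + 3*d + 2) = (d - 3)*(d + 1)*(d + 2)*(d + 4)*(d + 2)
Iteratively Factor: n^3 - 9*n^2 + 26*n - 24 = (n - 2)*(n^2 - 7*n + 12) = (n - 3)*(n - 2)*(n - 4)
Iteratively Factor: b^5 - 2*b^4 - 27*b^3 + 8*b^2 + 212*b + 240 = (b - 4)*(b^4 + 2*b^3 - 19*b^2 - 68*b - 60) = (b - 4)*(b + 2)*(b^3 - 19*b - 30) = (b - 4)*(b + 2)^2*(b^2 - 2*b - 15) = (b - 5)*(b - 4)*(b + 2)^2*(b + 3)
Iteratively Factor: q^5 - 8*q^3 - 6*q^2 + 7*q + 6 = (q + 2)*(q^4 - 2*q^3 - 4*q^2 + 2*q + 3) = (q + 1)*(q + 2)*(q^3 - 3*q^2 - q + 3) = (q - 1)*(q + 1)*(q + 2)*(q^2 - 2*q - 3) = (q - 1)*(q + 1)^2*(q + 2)*(q - 3)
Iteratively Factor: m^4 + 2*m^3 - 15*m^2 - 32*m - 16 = (m + 4)*(m^3 - 2*m^2 - 7*m - 4) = (m + 1)*(m + 4)*(m^2 - 3*m - 4) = (m - 4)*(m + 1)*(m + 4)*(m + 1)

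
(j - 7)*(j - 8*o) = j^2 - 8*j*o - 7*j + 56*o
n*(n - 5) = n^2 - 5*n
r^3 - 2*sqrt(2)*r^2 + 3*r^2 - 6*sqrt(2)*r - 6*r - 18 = (r + 3)*(r - 3*sqrt(2))*(r + sqrt(2))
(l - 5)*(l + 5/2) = l^2 - 5*l/2 - 25/2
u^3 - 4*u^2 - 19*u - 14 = (u - 7)*(u + 1)*(u + 2)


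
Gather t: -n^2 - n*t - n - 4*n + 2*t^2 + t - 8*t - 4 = -n^2 - 5*n + 2*t^2 + t*(-n - 7) - 4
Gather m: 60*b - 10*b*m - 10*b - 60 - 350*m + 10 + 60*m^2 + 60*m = 50*b + 60*m^2 + m*(-10*b - 290) - 50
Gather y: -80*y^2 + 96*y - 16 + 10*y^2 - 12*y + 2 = -70*y^2 + 84*y - 14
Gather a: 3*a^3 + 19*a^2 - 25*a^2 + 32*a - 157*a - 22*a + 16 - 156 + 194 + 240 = 3*a^3 - 6*a^2 - 147*a + 294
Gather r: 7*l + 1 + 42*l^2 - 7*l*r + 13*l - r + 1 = 42*l^2 + 20*l + r*(-7*l - 1) + 2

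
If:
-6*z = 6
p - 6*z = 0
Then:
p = -6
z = -1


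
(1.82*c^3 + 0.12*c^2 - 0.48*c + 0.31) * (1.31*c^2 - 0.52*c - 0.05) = 2.3842*c^5 - 0.7892*c^4 - 0.7822*c^3 + 0.6497*c^2 - 0.1372*c - 0.0155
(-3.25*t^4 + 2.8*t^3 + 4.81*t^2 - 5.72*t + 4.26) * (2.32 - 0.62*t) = 2.015*t^5 - 9.276*t^4 + 3.5138*t^3 + 14.7056*t^2 - 15.9116*t + 9.8832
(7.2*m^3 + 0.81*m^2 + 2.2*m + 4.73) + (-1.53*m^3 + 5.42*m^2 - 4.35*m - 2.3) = 5.67*m^3 + 6.23*m^2 - 2.15*m + 2.43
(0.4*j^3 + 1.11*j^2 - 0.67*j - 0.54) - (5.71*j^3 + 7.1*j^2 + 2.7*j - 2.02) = -5.31*j^3 - 5.99*j^2 - 3.37*j + 1.48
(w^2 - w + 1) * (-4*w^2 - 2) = -4*w^4 + 4*w^3 - 6*w^2 + 2*w - 2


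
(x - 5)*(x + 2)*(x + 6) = x^3 + 3*x^2 - 28*x - 60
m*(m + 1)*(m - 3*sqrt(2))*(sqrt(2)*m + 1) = sqrt(2)*m^4 - 5*m^3 + sqrt(2)*m^3 - 5*m^2 - 3*sqrt(2)*m^2 - 3*sqrt(2)*m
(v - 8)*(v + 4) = v^2 - 4*v - 32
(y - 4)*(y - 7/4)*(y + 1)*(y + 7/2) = y^4 - 5*y^3/4 - 123*y^2/8 + 91*y/8 + 49/2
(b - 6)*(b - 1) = b^2 - 7*b + 6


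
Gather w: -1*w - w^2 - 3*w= -w^2 - 4*w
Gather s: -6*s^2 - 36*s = -6*s^2 - 36*s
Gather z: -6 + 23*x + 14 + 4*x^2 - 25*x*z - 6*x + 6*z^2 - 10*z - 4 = 4*x^2 + 17*x + 6*z^2 + z*(-25*x - 10) + 4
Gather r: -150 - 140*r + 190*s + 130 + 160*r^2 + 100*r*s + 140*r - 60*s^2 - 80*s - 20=160*r^2 + 100*r*s - 60*s^2 + 110*s - 40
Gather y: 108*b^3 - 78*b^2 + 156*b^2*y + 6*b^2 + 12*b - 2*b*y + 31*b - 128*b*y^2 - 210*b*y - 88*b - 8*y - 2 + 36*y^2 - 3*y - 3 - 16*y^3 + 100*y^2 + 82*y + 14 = 108*b^3 - 72*b^2 - 45*b - 16*y^3 + y^2*(136 - 128*b) + y*(156*b^2 - 212*b + 71) + 9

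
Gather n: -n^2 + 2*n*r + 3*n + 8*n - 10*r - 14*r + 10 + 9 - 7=-n^2 + n*(2*r + 11) - 24*r + 12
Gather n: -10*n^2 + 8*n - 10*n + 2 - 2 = -10*n^2 - 2*n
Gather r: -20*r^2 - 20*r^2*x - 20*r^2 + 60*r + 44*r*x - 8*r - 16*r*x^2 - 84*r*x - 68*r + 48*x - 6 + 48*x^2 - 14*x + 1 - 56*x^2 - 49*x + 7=r^2*(-20*x - 40) + r*(-16*x^2 - 40*x - 16) - 8*x^2 - 15*x + 2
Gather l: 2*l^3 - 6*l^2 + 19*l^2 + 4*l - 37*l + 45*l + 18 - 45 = 2*l^3 + 13*l^2 + 12*l - 27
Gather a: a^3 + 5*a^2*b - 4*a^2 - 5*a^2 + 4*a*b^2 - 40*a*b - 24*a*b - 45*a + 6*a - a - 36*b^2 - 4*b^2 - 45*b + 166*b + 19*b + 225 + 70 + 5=a^3 + a^2*(5*b - 9) + a*(4*b^2 - 64*b - 40) - 40*b^2 + 140*b + 300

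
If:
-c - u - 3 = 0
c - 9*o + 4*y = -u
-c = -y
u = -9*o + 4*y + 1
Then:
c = -7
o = -31/9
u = 4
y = -7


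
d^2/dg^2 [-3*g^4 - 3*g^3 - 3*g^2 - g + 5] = -36*g^2 - 18*g - 6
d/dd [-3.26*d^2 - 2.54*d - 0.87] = -6.52*d - 2.54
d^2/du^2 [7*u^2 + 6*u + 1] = 14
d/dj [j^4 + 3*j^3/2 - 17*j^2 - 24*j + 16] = 4*j^3 + 9*j^2/2 - 34*j - 24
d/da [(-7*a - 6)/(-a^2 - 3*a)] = (-7*a^2 - 12*a - 18)/(a^2*(a^2 + 6*a + 9))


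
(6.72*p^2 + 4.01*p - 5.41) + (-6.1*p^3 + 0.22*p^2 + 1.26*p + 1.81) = -6.1*p^3 + 6.94*p^2 + 5.27*p - 3.6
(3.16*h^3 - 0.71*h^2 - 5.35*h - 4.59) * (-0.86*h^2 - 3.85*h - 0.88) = -2.7176*h^5 - 11.5554*h^4 + 4.5537*h^3 + 25.1697*h^2 + 22.3795*h + 4.0392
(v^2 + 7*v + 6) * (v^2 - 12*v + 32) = v^4 - 5*v^3 - 46*v^2 + 152*v + 192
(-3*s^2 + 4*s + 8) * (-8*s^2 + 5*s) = 24*s^4 - 47*s^3 - 44*s^2 + 40*s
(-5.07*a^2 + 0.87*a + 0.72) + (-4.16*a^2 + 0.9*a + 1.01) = -9.23*a^2 + 1.77*a + 1.73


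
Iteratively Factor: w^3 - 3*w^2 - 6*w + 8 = (w + 2)*(w^2 - 5*w + 4) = (w - 1)*(w + 2)*(w - 4)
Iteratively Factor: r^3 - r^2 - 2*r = (r + 1)*(r^2 - 2*r) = r*(r + 1)*(r - 2)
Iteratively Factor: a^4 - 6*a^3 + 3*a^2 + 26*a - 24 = (a + 2)*(a^3 - 8*a^2 + 19*a - 12) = (a - 1)*(a + 2)*(a^2 - 7*a + 12) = (a - 4)*(a - 1)*(a + 2)*(a - 3)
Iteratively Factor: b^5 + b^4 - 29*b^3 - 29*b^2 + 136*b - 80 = (b - 1)*(b^4 + 2*b^3 - 27*b^2 - 56*b + 80) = (b - 1)^2*(b^3 + 3*b^2 - 24*b - 80) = (b - 5)*(b - 1)^2*(b^2 + 8*b + 16) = (b - 5)*(b - 1)^2*(b + 4)*(b + 4)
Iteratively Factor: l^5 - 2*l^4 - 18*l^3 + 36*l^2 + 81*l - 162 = (l - 3)*(l^4 + l^3 - 15*l^2 - 9*l + 54) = (l - 3)*(l - 2)*(l^3 + 3*l^2 - 9*l - 27) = (l - 3)^2*(l - 2)*(l^2 + 6*l + 9) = (l - 3)^2*(l - 2)*(l + 3)*(l + 3)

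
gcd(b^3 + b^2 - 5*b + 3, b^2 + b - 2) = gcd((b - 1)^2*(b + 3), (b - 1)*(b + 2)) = b - 1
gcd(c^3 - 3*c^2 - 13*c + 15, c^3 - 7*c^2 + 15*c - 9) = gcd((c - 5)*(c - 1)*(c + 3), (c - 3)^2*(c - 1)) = c - 1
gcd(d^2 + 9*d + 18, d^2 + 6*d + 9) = d + 3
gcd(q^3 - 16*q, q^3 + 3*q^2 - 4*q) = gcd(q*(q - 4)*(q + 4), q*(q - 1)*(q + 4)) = q^2 + 4*q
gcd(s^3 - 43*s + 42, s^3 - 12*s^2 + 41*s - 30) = s^2 - 7*s + 6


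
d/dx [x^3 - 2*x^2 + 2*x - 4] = 3*x^2 - 4*x + 2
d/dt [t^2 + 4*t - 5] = 2*t + 4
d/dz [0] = 0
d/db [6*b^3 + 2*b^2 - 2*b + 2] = 18*b^2 + 4*b - 2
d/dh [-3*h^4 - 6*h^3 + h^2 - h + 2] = -12*h^3 - 18*h^2 + 2*h - 1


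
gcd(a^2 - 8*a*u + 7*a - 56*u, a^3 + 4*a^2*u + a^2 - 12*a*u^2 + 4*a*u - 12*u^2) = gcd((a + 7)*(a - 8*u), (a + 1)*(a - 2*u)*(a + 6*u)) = 1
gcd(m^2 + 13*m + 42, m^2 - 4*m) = 1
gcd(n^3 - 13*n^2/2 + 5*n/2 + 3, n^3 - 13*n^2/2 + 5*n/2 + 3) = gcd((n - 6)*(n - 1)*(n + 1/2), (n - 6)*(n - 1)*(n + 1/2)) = n^3 - 13*n^2/2 + 5*n/2 + 3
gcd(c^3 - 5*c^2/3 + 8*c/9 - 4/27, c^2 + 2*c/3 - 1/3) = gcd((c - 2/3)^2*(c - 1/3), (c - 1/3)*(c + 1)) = c - 1/3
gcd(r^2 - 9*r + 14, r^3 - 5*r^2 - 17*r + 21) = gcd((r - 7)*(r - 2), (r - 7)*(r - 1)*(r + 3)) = r - 7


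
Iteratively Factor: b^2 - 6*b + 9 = (b - 3)*(b - 3)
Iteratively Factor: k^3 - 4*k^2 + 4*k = (k)*(k^2 - 4*k + 4) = k*(k - 2)*(k - 2)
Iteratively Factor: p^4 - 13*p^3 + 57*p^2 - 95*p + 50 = (p - 2)*(p^3 - 11*p^2 + 35*p - 25) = (p - 5)*(p - 2)*(p^2 - 6*p + 5) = (p - 5)^2*(p - 2)*(p - 1)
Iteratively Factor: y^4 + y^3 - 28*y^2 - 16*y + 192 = (y - 4)*(y^3 + 5*y^2 - 8*y - 48) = (y - 4)*(y + 4)*(y^2 + y - 12) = (y - 4)*(y + 4)^2*(y - 3)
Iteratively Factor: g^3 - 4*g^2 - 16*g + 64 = (g - 4)*(g^2 - 16) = (g - 4)^2*(g + 4)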